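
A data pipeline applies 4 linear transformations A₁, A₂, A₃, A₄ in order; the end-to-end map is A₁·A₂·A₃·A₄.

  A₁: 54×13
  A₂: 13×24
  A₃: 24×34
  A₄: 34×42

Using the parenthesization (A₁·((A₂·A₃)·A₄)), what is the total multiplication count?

(A₂·A₃): 13×24 by 24×34 → 13×34, cost 13·24·34 = 10608
((A₂·A₃)·A₄): 13×34 by 34×42 → 13×42, cost 13·34·42 = 18564; cumulative 29172
(A₁·((A₂·A₃)·A₄)): 54×13 by 13×42 → 54×42, cost 54·13·42 = 29484; cumulative 58656
Total: 58656 scalar multiplications.

58656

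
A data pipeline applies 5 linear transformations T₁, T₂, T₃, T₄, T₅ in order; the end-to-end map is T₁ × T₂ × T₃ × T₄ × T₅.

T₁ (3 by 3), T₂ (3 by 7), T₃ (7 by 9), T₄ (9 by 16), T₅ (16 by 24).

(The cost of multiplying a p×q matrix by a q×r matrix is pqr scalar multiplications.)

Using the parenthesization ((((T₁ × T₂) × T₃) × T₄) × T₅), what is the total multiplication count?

(T₁ × T₂): 3×3 by 3×7 → 3×7, cost 3·3·7 = 63
((T₁ × T₂) × T₃): 3×7 by 7×9 → 3×9, cost 3·7·9 = 189; cumulative 252
(((T₁ × T₂) × T₃) × T₄): 3×9 by 9×16 → 3×16, cost 3·9·16 = 432; cumulative 684
((((T₁ × T₂) × T₃) × T₄) × T₅): 3×16 by 16×24 → 3×24, cost 3·16·24 = 1152; cumulative 1836
Total: 1836 scalar multiplications.

1836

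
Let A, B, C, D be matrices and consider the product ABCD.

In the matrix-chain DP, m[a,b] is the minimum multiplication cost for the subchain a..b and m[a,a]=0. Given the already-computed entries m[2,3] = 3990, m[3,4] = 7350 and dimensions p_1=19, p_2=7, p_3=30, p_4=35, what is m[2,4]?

m[2,4] = min over k∈[2,3] of m[2,k]+m[k+1,4]+p_{1}·p_k·p_{4}.
k=2: 0 + 7350 + 19·7·35 = 12005; k=3: 3990 + 0 + 19·30·35 = 23940.
Minimum: 12005 at k=2.

12005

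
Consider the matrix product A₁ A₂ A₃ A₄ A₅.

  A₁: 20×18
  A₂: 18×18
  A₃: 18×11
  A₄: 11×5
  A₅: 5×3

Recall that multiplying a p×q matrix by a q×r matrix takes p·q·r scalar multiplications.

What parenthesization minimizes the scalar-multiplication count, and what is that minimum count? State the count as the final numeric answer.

2811

Adjacent pairs: A₁A₂ = 20·18·18 = 6480; A₂A₃ = 18·18·11 = 3564; A₃A₄ = 18·11·5 = 990; A₄A₅ = 11·5·3 = 165.
Length 3: A₁..A₃: k=1: 0+3564+20·18·11=7524; k=2: 6480+0+20·18·11=10440 → min 7524 | A₂..A₄: k=2: 0+990+18·18·5=2610; k=3: 3564+0+18·11·5=4554 → min 2610 | A₃..A₅: k=3: 0+165+18·11·3=759; k=4: 990+0+18·5·3=1260 → min 759.
Length 4: A₁..A₄: k=1: 0+2610+20·18·5=4410; k=2: 6480+990+20·18·5=9270; k=3: 7524+0+20·11·5=8624 → min 4410 | A₂..A₅: k=2: 0+759+18·18·3=1731; k=3: 3564+165+18·11·3=4323; k=4: 2610+0+18·5·3=2880 → min 1731.
Length 5: A₁..A₅: k=1: 0+1731+20·18·3=2811; k=2: 6480+759+20·18·3=8319; k=3: 7524+165+20·11·3=8349; k=4: 4410+0+20·5·3=4710 → min 2811.
Optimal parenthesization: (A₁ (A₂ (A₃ (A₄ A₅)))) with cost 2811.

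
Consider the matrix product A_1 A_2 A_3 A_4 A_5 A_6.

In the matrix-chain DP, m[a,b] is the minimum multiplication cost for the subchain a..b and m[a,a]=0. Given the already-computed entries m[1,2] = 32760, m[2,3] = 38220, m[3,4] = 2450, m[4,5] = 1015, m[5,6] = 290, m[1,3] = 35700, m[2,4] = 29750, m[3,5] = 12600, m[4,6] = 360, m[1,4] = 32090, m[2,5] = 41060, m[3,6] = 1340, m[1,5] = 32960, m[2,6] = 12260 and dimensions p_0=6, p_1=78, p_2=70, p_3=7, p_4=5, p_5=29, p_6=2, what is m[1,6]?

13196

m[1,6] = min over k∈[1,5] of m[1,k]+m[k+1,6]+p_{0}·p_k·p_{6}.
k=1: 0 + 12260 + 6·78·2 = 13196; k=2: 32760 + 1340 + 6·70·2 = 34940; k=3: 35700 + 360 + 6·7·2 = 36144; k=4: 32090 + 290 + 6·5·2 = 32440; k=5: 32960 + 0 + 6·29·2 = 33308.
Minimum: 13196 at k=1.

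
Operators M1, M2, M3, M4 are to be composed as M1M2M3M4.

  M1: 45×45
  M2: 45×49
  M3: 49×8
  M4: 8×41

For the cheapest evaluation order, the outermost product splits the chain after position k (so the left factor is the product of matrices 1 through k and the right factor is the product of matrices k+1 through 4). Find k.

Adjacent pairs: M1M2 = 45·45·49 = 99225; M2M3 = 45·49·8 = 17640; M3M4 = 49·8·41 = 16072.
Length 3: M1..M3: k=1: 0+17640+45·45·8=33840; k=2: 99225+0+45·49·8=116865 → min 33840 | M2..M4: k=2: 0+16072+45·49·41=106477; k=3: 17640+0+45·8·41=32400 → min 32400.
Top-level splits: k=1: (M1..M1)·(M2..M4) → 0+32400+45·45·41 = 115425; k=2: (M1..M2)·(M3..M4) → 99225+16072+45·49·41 = 205702; k=3: (M1..M3)·(M4..M4) → 33840+0+45·8·41 = 48600.
Best split is after M3, i.e. k = 3.

3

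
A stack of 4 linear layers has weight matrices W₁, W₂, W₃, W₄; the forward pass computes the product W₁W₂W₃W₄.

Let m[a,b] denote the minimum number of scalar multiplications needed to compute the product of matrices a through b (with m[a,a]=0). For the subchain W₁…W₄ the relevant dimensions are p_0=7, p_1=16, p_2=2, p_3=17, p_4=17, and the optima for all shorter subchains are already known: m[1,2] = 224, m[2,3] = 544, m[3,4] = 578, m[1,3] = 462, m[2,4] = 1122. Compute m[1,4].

m[1,4] = min over k∈[1,3] of m[1,k]+m[k+1,4]+p_{0}·p_k·p_{4}.
k=1: 0 + 1122 + 7·16·17 = 3026; k=2: 224 + 578 + 7·2·17 = 1040; k=3: 462 + 0 + 7·17·17 = 2485.
Minimum: 1040 at k=2.

1040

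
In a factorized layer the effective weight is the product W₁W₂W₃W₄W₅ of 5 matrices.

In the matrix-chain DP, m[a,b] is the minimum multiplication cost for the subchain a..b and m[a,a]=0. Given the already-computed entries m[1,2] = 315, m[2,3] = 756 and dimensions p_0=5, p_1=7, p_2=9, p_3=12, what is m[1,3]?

855

m[1,3] = min over k∈[1,2] of m[1,k]+m[k+1,3]+p_{0}·p_k·p_{3}.
k=1: 0 + 756 + 5·7·12 = 1176; k=2: 315 + 0 + 5·9·12 = 855.
Minimum: 855 at k=2.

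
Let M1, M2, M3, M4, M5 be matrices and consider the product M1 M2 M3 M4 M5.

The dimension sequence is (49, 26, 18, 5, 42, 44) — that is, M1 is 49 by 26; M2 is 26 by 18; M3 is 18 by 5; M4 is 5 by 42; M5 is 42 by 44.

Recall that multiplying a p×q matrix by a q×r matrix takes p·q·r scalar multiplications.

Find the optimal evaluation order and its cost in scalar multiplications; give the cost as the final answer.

28730

Adjacent pairs: M1M2 = 49·26·18 = 22932; M2M3 = 26·18·5 = 2340; M3M4 = 18·5·42 = 3780; M4M5 = 5·42·44 = 9240.
Length 3: M1..M3: k=1: 0+2340+49·26·5=8710; k=2: 22932+0+49·18·5=27342 → min 8710 | M2..M4: k=2: 0+3780+26·18·42=23436; k=3: 2340+0+26·5·42=7800 → min 7800 | M3..M5: k=3: 0+9240+18·5·44=13200; k=4: 3780+0+18·42·44=37044 → min 13200.
Length 4: M1..M4: k=1: 0+7800+49·26·42=61308; k=2: 22932+3780+49·18·42=63756; k=3: 8710+0+49·5·42=19000 → min 19000 | M2..M5: k=2: 0+13200+26·18·44=33792; k=3: 2340+9240+26·5·44=17300; k=4: 7800+0+26·42·44=55848 → min 17300.
Length 5: M1..M5: k=1: 0+17300+49·26·44=73356; k=2: 22932+13200+49·18·44=74940; k=3: 8710+9240+49·5·44=28730; k=4: 19000+0+49·42·44=109552 → min 28730.
Optimal parenthesization: ((M1 (M2 M3)) (M4 M5)) with cost 28730.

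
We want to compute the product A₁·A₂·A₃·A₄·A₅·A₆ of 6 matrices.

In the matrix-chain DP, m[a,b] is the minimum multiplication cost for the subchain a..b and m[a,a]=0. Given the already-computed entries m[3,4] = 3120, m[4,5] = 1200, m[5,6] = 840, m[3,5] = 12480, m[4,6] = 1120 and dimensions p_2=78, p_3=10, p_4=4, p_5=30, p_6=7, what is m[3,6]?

6144

m[3,6] = min over k∈[3,5] of m[3,k]+m[k+1,6]+p_{2}·p_k·p_{6}.
k=3: 0 + 1120 + 78·10·7 = 6580; k=4: 3120 + 840 + 78·4·7 = 6144; k=5: 12480 + 0 + 78·30·7 = 28860.
Minimum: 6144 at k=4.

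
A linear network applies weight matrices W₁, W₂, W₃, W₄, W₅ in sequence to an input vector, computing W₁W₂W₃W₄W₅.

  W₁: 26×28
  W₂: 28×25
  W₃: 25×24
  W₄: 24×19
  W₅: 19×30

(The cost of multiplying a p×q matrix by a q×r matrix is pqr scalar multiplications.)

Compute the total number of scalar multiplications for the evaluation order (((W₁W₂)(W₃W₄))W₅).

56770

(W₁W₂): 26×28 by 28×25 → 26×25, cost 26·28·25 = 18200
(W₃W₄): 25×24 by 24×19 → 25×19, cost 25·24·19 = 11400
((W₁W₂)(W₃W₄)): 26×25 by 25×19 → 26×19, cost 26·25·19 = 12350; cumulative 41950
(((W₁W₂)(W₃W₄))W₅): 26×19 by 19×30 → 26×30, cost 26·19·30 = 14820; cumulative 56770
Total: 56770 scalar multiplications.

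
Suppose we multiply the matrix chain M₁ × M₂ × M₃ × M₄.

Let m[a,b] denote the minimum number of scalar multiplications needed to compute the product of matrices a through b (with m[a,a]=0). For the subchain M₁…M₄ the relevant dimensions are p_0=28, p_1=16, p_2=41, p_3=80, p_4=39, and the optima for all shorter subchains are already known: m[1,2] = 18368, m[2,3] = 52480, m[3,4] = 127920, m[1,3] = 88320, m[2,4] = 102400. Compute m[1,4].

m[1,4] = min over k∈[1,3] of m[1,k]+m[k+1,4]+p_{0}·p_k·p_{4}.
k=1: 0 + 102400 + 28·16·39 = 119872; k=2: 18368 + 127920 + 28·41·39 = 191060; k=3: 88320 + 0 + 28·80·39 = 175680.
Minimum: 119872 at k=1.

119872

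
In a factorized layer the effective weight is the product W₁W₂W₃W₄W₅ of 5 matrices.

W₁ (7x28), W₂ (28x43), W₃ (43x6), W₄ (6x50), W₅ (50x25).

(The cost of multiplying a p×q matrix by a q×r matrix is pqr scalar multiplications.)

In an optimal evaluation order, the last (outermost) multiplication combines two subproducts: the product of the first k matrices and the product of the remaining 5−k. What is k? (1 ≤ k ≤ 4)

Adjacent pairs: W₁W₂ = 7·28·43 = 8428; W₂W₃ = 28·43·6 = 7224; W₃W₄ = 43·6·50 = 12900; W₄W₅ = 6·50·25 = 7500.
Length 3: W₁..W₃: k=1: 0+7224+7·28·6=8400; k=2: 8428+0+7·43·6=10234 → min 8400 | W₂..W₄: k=2: 0+12900+28·43·50=73100; k=3: 7224+0+28·6·50=15624 → min 15624 | W₃..W₅: k=3: 0+7500+43·6·25=13950; k=4: 12900+0+43·50·25=66650 → min 13950.
Length 4: W₁..W₄: k=1: 0+15624+7·28·50=25424; k=2: 8428+12900+7·43·50=36378; k=3: 8400+0+7·6·50=10500 → min 10500 | W₂..W₅: k=2: 0+13950+28·43·25=44050; k=3: 7224+7500+28·6·25=18924; k=4: 15624+0+28·50·25=50624 → min 18924.
Top-level splits: k=1: (W₁..W₁)·(W₂..W₅) → 0+18924+7·28·25 = 23824; k=2: (W₁..W₂)·(W₃..W₅) → 8428+13950+7·43·25 = 29903; k=3: (W₁..W₃)·(W₄..W₅) → 8400+7500+7·6·25 = 16950; k=4: (W₁..W₄)·(W₅..W₅) → 10500+0+7·50·25 = 19250.
Best split is after W₃, i.e. k = 3.

3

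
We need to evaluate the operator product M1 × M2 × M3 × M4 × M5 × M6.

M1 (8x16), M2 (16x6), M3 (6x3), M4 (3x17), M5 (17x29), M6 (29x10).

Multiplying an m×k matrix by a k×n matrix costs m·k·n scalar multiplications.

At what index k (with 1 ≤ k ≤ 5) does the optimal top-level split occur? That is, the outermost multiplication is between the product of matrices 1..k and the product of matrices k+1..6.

Adjacent pairs: M1M2 = 8·16·6 = 768; M2M3 = 16·6·3 = 288; M3M4 = 6·3·17 = 306; M4M5 = 3·17·29 = 1479; M5M6 = 17·29·10 = 4930.
Length 3: M1..M3: k=1: 0+288+8·16·3=672; k=2: 768+0+8·6·3=912 → min 672 | M2..M4: k=2: 0+306+16·6·17=1938; k=3: 288+0+16·3·17=1104 → min 1104 | M3..M5: k=3: 0+1479+6·3·29=2001; k=4: 306+0+6·17·29=3264 → min 2001 | M4..M6: k=4: 0+4930+3·17·10=5440; k=5: 1479+0+3·29·10=2349 → min 2349.
Length 4: M1..M4: k=1: 0+1104+8·16·17=3280; k=2: 768+306+8·6·17=1890; k=3: 672+0+8·3·17=1080 → min 1080 | M2..M5: k=2: 0+2001+16·6·29=4785; k=3: 288+1479+16·3·29=3159; k=4: 1104+0+16·17·29=8992 → min 3159 | M3..M6: k=3: 0+2349+6·3·10=2529; k=4: 306+4930+6·17·10=6256; k=5: 2001+0+6·29·10=3741 → min 2529.
Length 5: M1..M5: k=1: 0+3159+8·16·29=6871; k=2: 768+2001+8·6·29=4161; k=3: 672+1479+8·3·29=2847; k=4: 1080+0+8·17·29=5024 → min 2847 | M2..M6: k=2: 0+2529+16·6·10=3489; k=3: 288+2349+16·3·10=3117; k=4: 1104+4930+16·17·10=8754; k=5: 3159+0+16·29·10=7799 → min 3117.
Top-level splits: k=1: (M1..M1)·(M2..M6) → 0+3117+8·16·10 = 4397; k=2: (M1..M2)·(M3..M6) → 768+2529+8·6·10 = 3777; k=3: (M1..M3)·(M4..M6) → 672+2349+8·3·10 = 3261; k=4: (M1..M4)·(M5..M6) → 1080+4930+8·17·10 = 7370; k=5: (M1..M5)·(M6..M6) → 2847+0+8·29·10 = 5167.
Best split is after M3, i.e. k = 3.

3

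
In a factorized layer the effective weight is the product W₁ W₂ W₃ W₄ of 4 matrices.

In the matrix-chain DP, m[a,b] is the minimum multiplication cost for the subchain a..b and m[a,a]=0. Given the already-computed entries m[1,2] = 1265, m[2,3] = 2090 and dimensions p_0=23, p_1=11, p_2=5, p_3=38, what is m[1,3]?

5635

m[1,3] = min over k∈[1,2] of m[1,k]+m[k+1,3]+p_{0}·p_k·p_{3}.
k=1: 0 + 2090 + 23·11·38 = 11704; k=2: 1265 + 0 + 23·5·38 = 5635.
Minimum: 5635 at k=2.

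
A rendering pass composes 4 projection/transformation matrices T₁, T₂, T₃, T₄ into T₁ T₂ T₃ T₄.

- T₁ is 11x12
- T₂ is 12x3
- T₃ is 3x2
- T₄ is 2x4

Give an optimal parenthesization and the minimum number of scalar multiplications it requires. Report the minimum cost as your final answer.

Adjacent pairs: T₁T₂ = 11·12·3 = 396; T₂T₃ = 12·3·2 = 72; T₃T₄ = 3·2·4 = 24.
Length 3: T₁..T₃: k=1: 0+72+11·12·2=336; k=2: 396+0+11·3·2=462 → min 336 | T₂..T₄: k=2: 0+24+12·3·4=168; k=3: 72+0+12·2·4=168 → min 168.
Length 4: T₁..T₄: k=1: 0+168+11·12·4=696; k=2: 396+24+11·3·4=552; k=3: 336+0+11·2·4=424 → min 424.
Optimal parenthesization: ((T₁ (T₂ T₃)) T₄) with cost 424.

424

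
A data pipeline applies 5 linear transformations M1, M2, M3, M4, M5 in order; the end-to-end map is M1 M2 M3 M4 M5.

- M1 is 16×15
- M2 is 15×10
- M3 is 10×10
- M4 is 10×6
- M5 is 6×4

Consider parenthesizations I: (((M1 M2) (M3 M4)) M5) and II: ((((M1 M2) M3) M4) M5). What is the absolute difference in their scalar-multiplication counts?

1000

Order I = (((M1 M2) (M3 M4)) M5): (M1 M2): 16×15 by 15×10 → 16×10, cost 16·15·10 = 2400; (M3 M4): 10×10 by 10×6 → 10×6, cost 10·10·6 = 600; ((M1 M2) (M3 M4)): 16×10 by 10×6 → 16×6, cost 16·10·6 = 960; cumulative 3960; (((M1 M2) (M3 M4)) M5): 16×6 by 6×4 → 16×4, cost 16·6·4 = 384; cumulative 4344. Total 4344.
Order II = ((((M1 M2) M3) M4) M5): (M1 M2): 16×15 by 15×10 → 16×10, cost 16·15·10 = 2400; ((M1 M2) M3): 16×10 by 10×10 → 16×10, cost 16·10·10 = 1600; cumulative 4000; (((M1 M2) M3) M4): 16×10 by 10×6 → 16×6, cost 16·10·6 = 960; cumulative 4960; ((((M1 M2) M3) M4) M5): 16×6 by 6×4 → 16×4, cost 16·6·4 = 384; cumulative 5344. Total 5344.
Difference: |4344 − 5344| = 1000.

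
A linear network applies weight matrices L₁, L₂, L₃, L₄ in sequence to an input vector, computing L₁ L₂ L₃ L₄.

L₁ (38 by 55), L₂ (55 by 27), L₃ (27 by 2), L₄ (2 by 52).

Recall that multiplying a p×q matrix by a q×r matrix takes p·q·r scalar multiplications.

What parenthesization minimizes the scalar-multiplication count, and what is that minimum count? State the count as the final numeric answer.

11102

Adjacent pairs: L₁L₂ = 38·55·27 = 56430; L₂L₃ = 55·27·2 = 2970; L₃L₄ = 27·2·52 = 2808.
Length 3: L₁..L₃: k=1: 0+2970+38·55·2=7150; k=2: 56430+0+38·27·2=58482 → min 7150 | L₂..L₄: k=2: 0+2808+55·27·52=80028; k=3: 2970+0+55·2·52=8690 → min 8690.
Length 4: L₁..L₄: k=1: 0+8690+38·55·52=117370; k=2: 56430+2808+38·27·52=112590; k=3: 7150+0+38·2·52=11102 → min 11102.
Optimal parenthesization: ((L₁ (L₂ L₃)) L₄) with cost 11102.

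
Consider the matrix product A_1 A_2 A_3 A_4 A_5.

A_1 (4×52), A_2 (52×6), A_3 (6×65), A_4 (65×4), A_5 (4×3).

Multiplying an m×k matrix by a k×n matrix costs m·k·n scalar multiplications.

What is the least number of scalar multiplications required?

Adjacent pairs: A_1A_2 = 4·52·6 = 1248; A_2A_3 = 52·6·65 = 20280; A_3A_4 = 6·65·4 = 1560; A_4A_5 = 65·4·3 = 780.
Length 3: A_1..A_3: k=1: 0+20280+4·52·65=33800; k=2: 1248+0+4·6·65=2808 → min 2808 | A_2..A_4: k=2: 0+1560+52·6·4=2808; k=3: 20280+0+52·65·4=33800 → min 2808 | A_3..A_5: k=3: 0+780+6·65·3=1950; k=4: 1560+0+6·4·3=1632 → min 1632.
Length 4: A_1..A_4: k=1: 0+2808+4·52·4=3640; k=2: 1248+1560+4·6·4=2904; k=3: 2808+0+4·65·4=3848 → min 2904 | A_2..A_5: k=2: 0+1632+52·6·3=2568; k=3: 20280+780+52·65·3=31200; k=4: 2808+0+52·4·3=3432 → min 2568.
Length 5: A_1..A_5: k=1: 0+2568+4·52·3=3192; k=2: 1248+1632+4·6·3=2952; k=3: 2808+780+4·65·3=4368; k=4: 2904+0+4·4·3=2952 → min 2952.
Optimal order: ((A_1 A_2) ((A_3 A_4) A_5)) with cost 2952.

2952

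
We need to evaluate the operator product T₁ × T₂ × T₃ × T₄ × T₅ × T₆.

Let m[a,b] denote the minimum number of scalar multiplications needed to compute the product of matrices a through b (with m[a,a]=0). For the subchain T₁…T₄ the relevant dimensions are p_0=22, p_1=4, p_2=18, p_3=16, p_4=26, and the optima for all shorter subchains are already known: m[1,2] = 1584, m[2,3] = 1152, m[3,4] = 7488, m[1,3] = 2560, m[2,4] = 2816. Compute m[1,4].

m[1,4] = min over k∈[1,3] of m[1,k]+m[k+1,4]+p_{0}·p_k·p_{4}.
k=1: 0 + 2816 + 22·4·26 = 5104; k=2: 1584 + 7488 + 22·18·26 = 19368; k=3: 2560 + 0 + 22·16·26 = 11712.
Minimum: 5104 at k=1.

5104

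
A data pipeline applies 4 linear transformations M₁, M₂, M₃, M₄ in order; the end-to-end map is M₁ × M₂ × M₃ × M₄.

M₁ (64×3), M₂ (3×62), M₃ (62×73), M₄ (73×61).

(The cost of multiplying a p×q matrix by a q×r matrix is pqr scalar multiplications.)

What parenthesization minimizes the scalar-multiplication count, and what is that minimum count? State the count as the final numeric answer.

Adjacent pairs: M₁M₂ = 64·3·62 = 11904; M₂M₃ = 3·62·73 = 13578; M₃M₄ = 62·73·61 = 276086.
Length 3: M₁..M₃: k=1: 0+13578+64·3·73=27594; k=2: 11904+0+64·62·73=301568 → min 27594 | M₂..M₄: k=2: 0+276086+3·62·61=287432; k=3: 13578+0+3·73·61=26937 → min 26937.
Length 4: M₁..M₄: k=1: 0+26937+64·3·61=38649; k=2: 11904+276086+64·62·61=530038; k=3: 27594+0+64·73·61=312586 → min 38649.
Optimal parenthesization: (M₁ × ((M₂ × M₃) × M₄)) with cost 38649.

38649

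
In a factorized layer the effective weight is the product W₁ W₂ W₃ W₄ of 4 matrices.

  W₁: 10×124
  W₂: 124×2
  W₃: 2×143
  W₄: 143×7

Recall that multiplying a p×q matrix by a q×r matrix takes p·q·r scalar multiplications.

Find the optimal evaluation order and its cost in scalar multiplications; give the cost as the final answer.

4622

Adjacent pairs: W₁W₂ = 10·124·2 = 2480; W₂W₃ = 124·2·143 = 35464; W₃W₄ = 2·143·7 = 2002.
Length 3: W₁..W₃: k=1: 0+35464+10·124·143=212784; k=2: 2480+0+10·2·143=5340 → min 5340 | W₂..W₄: k=2: 0+2002+124·2·7=3738; k=3: 35464+0+124·143·7=159588 → min 3738.
Length 4: W₁..W₄: k=1: 0+3738+10·124·7=12418; k=2: 2480+2002+10·2·7=4622; k=3: 5340+0+10·143·7=15350 → min 4622.
Optimal parenthesization: ((W₁ W₂) (W₃ W₄)) with cost 4622.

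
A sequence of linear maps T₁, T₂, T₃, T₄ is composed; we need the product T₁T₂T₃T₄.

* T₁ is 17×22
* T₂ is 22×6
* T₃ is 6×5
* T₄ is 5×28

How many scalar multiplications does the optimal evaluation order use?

4910

Adjacent pairs: T₁T₂ = 17·22·6 = 2244; T₂T₃ = 22·6·5 = 660; T₃T₄ = 6·5·28 = 840.
Length 3: T₁..T₃: k=1: 0+660+17·22·5=2530; k=2: 2244+0+17·6·5=2754 → min 2530 | T₂..T₄: k=2: 0+840+22·6·28=4536; k=3: 660+0+22·5·28=3740 → min 3740.
Length 4: T₁..T₄: k=1: 0+3740+17·22·28=14212; k=2: 2244+840+17·6·28=5940; k=3: 2530+0+17·5·28=4910 → min 4910.
Optimal order: ((T₁(T₂T₃))T₄) with cost 4910.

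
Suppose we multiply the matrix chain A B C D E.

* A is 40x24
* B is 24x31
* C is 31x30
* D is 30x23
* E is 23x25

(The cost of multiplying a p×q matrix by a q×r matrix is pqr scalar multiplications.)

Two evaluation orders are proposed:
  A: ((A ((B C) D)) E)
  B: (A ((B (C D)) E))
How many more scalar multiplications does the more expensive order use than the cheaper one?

Order A = ((A ((B C) D)) E): (B C): 24×31 by 31×30 → 24×30, cost 24·31·30 = 22320; ((B C) D): 24×30 by 30×23 → 24×23, cost 24·30·23 = 16560; cumulative 38880; (A ((B C) D)): 40×24 by 24×23 → 40×23, cost 40·24·23 = 22080; cumulative 60960; ((A ((B C) D)) E): 40×23 by 23×25 → 40×25, cost 40·23·25 = 23000; cumulative 83960. Total 83960.
Order B = (A ((B (C D)) E)): (C D): 31×30 by 30×23 → 31×23, cost 31·30·23 = 21390; (B (C D)): 24×31 by 31×23 → 24×23, cost 24·31·23 = 17112; cumulative 38502; ((B (C D)) E): 24×23 by 23×25 → 24×25, cost 24·23·25 = 13800; cumulative 52302; (A ((B (C D)) E)): 40×24 by 24×25 → 40×25, cost 40·24·25 = 24000; cumulative 76302. Total 76302.
Difference: |83960 − 76302| = 7658.

7658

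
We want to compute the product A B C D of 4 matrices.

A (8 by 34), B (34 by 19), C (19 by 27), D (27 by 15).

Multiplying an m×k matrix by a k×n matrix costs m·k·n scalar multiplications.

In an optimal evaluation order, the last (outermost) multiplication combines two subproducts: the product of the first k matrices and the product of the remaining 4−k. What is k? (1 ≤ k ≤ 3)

3

Adjacent pairs: AB = 8·34·19 = 5168; BC = 34·19·27 = 17442; CD = 19·27·15 = 7695.
Length 3: A..C: k=1: 0+17442+8·34·27=24786; k=2: 5168+0+8·19·27=9272 → min 9272 | B..D: k=2: 0+7695+34·19·15=17385; k=3: 17442+0+34·27·15=31212 → min 17385.
Top-level splits: k=1: (A..A)·(B..D) → 0+17385+8·34·15 = 21465; k=2: (A..B)·(C..D) → 5168+7695+8·19·15 = 15143; k=3: (A..C)·(D..D) → 9272+0+8·27·15 = 12512.
Best split is after C, i.e. k = 3.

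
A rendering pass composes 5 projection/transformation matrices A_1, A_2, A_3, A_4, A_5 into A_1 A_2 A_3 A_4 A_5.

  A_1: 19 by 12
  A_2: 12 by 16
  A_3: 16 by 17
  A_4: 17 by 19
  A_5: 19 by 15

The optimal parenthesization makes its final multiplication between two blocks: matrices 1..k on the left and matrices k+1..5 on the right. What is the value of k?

1

Adjacent pairs: A_1A_2 = 19·12·16 = 3648; A_2A_3 = 12·16·17 = 3264; A_3A_4 = 16·17·19 = 5168; A_4A_5 = 17·19·15 = 4845.
Length 3: A_1..A_3: k=1: 0+3264+19·12·17=7140; k=2: 3648+0+19·16·17=8816 → min 7140 | A_2..A_4: k=2: 0+5168+12·16·19=8816; k=3: 3264+0+12·17·19=7140 → min 7140 | A_3..A_5: k=3: 0+4845+16·17·15=8925; k=4: 5168+0+16·19·15=9728 → min 8925.
Length 4: A_1..A_4: k=1: 0+7140+19·12·19=11472; k=2: 3648+5168+19·16·19=14592; k=3: 7140+0+19·17·19=13277 → min 11472 | A_2..A_5: k=2: 0+8925+12·16·15=11805; k=3: 3264+4845+12·17·15=11169; k=4: 7140+0+12·19·15=10560 → min 10560.
Top-level splits: k=1: (A_1..A_1)·(A_2..A_5) → 0+10560+19·12·15 = 13980; k=2: (A_1..A_2)·(A_3..A_5) → 3648+8925+19·16·15 = 17133; k=3: (A_1..A_3)·(A_4..A_5) → 7140+4845+19·17·15 = 16830; k=4: (A_1..A_4)·(A_5..A_5) → 11472+0+19·19·15 = 16887.
Best split is after A_1, i.e. k = 1.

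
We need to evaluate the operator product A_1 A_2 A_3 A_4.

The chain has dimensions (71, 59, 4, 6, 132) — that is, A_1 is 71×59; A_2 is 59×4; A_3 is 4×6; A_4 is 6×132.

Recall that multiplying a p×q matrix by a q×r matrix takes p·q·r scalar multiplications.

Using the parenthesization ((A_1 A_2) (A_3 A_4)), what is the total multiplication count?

(A_1 A_2): 71×59 by 59×4 → 71×4, cost 71·59·4 = 16756
(A_3 A_4): 4×6 by 6×132 → 4×132, cost 4·6·132 = 3168
((A_1 A_2) (A_3 A_4)): 71×4 by 4×132 → 71×132, cost 71·4·132 = 37488; cumulative 57412
Total: 57412 scalar multiplications.

57412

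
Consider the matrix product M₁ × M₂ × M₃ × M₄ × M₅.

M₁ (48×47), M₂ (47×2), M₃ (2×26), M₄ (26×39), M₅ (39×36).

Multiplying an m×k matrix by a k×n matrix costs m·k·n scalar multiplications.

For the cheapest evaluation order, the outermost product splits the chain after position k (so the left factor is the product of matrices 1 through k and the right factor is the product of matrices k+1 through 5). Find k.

2

Adjacent pairs: M₁M₂ = 48·47·2 = 4512; M₂M₃ = 47·2·26 = 2444; M₃M₄ = 2·26·39 = 2028; M₄M₅ = 26·39·36 = 36504.
Length 3: M₁..M₃: k=1: 0+2444+48·47·26=61100; k=2: 4512+0+48·2·26=7008 → min 7008 | M₂..M₄: k=2: 0+2028+47·2·39=5694; k=3: 2444+0+47·26·39=50102 → min 5694 | M₃..M₅: k=3: 0+36504+2·26·36=38376; k=4: 2028+0+2·39·36=4836 → min 4836.
Length 4: M₁..M₄: k=1: 0+5694+48·47·39=93678; k=2: 4512+2028+48·2·39=10284; k=3: 7008+0+48·26·39=55680 → min 10284 | M₂..M₅: k=2: 0+4836+47·2·36=8220; k=3: 2444+36504+47·26·36=82940; k=4: 5694+0+47·39·36=71682 → min 8220.
Top-level splits: k=1: (M₁..M₁)·(M₂..M₅) → 0+8220+48·47·36 = 89436; k=2: (M₁..M₂)·(M₃..M₅) → 4512+4836+48·2·36 = 12804; k=3: (M₁..M₃)·(M₄..M₅) → 7008+36504+48·26·36 = 88440; k=4: (M₁..M₄)·(M₅..M₅) → 10284+0+48·39·36 = 77676.
Best split is after M₂, i.e. k = 2.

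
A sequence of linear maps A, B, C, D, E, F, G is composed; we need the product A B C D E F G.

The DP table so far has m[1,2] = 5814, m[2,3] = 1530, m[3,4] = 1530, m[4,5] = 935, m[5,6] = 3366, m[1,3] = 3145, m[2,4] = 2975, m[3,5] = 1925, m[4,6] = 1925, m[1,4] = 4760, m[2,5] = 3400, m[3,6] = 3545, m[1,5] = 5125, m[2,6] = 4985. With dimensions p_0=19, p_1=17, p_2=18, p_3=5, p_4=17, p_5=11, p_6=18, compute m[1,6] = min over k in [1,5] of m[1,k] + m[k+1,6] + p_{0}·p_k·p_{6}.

m[1,6] = min over k∈[1,5] of m[1,k]+m[k+1,6]+p_{0}·p_k·p_{6}.
k=1: 0 + 4985 + 19·17·18 = 10799; k=2: 5814 + 3545 + 19·18·18 = 15515; k=3: 3145 + 1925 + 19·5·18 = 6780; k=4: 4760 + 3366 + 19·17·18 = 13940; k=5: 5125 + 0 + 19·11·18 = 8887.
Minimum: 6780 at k=3.

6780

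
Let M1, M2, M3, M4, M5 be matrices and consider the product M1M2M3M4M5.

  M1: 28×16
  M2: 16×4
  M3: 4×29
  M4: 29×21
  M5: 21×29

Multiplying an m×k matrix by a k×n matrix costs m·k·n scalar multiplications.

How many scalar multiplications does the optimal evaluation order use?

9912

Adjacent pairs: M1M2 = 28·16·4 = 1792; M2M3 = 16·4·29 = 1856; M3M4 = 4·29·21 = 2436; M4M5 = 29·21·29 = 17661.
Length 3: M1..M3: k=1: 0+1856+28·16·29=14848; k=2: 1792+0+28·4·29=5040 → min 5040 | M2..M4: k=2: 0+2436+16·4·21=3780; k=3: 1856+0+16·29·21=11600 → min 3780 | M3..M5: k=3: 0+17661+4·29·29=21025; k=4: 2436+0+4·21·29=4872 → min 4872.
Length 4: M1..M4: k=1: 0+3780+28·16·21=13188; k=2: 1792+2436+28·4·21=6580; k=3: 5040+0+28·29·21=22092 → min 6580 | M2..M5: k=2: 0+4872+16·4·29=6728; k=3: 1856+17661+16·29·29=32973; k=4: 3780+0+16·21·29=13524 → min 6728.
Length 5: M1..M5: k=1: 0+6728+28·16·29=19720; k=2: 1792+4872+28·4·29=9912; k=3: 5040+17661+28·29·29=46249; k=4: 6580+0+28·21·29=23632 → min 9912.
Optimal order: ((M1M2)((M3M4)M5)) with cost 9912.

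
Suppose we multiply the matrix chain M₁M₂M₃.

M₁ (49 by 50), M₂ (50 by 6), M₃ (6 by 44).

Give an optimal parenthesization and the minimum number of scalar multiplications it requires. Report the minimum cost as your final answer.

27636

(M₁(M₂M₃)): cost 121000.
((M₁M₂)M₃): cost 27636.
Optimal: ((M₁M₂)M₃) with cost 27636.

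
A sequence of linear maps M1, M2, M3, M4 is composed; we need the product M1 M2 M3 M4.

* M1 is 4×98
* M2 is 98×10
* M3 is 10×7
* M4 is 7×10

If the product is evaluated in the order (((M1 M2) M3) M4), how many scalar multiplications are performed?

(M1 M2): 4×98 by 98×10 → 4×10, cost 4·98·10 = 3920
((M1 M2) M3): 4×10 by 10×7 → 4×7, cost 4·10·7 = 280; cumulative 4200
(((M1 M2) M3) M4): 4×7 by 7×10 → 4×10, cost 4·7·10 = 280; cumulative 4480
Total: 4480 scalar multiplications.

4480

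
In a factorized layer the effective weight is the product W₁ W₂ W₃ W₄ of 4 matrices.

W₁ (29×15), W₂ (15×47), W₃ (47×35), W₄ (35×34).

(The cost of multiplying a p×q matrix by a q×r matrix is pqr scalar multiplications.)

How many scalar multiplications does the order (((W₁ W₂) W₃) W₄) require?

(W₁ W₂): 29×15 by 15×47 → 29×47, cost 29·15·47 = 20445
((W₁ W₂) W₃): 29×47 by 47×35 → 29×35, cost 29·47·35 = 47705; cumulative 68150
(((W₁ W₂) W₃) W₄): 29×35 by 35×34 → 29×34, cost 29·35·34 = 34510; cumulative 102660
Total: 102660 scalar multiplications.

102660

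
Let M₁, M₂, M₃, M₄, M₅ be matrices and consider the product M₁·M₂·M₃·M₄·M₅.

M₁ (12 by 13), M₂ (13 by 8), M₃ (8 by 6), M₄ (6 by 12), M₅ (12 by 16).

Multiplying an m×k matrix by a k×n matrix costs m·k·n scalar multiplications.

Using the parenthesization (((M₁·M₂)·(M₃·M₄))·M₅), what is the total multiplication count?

5280

(M₁·M₂): 12×13 by 13×8 → 12×8, cost 12·13·8 = 1248
(M₃·M₄): 8×6 by 6×12 → 8×12, cost 8·6·12 = 576
((M₁·M₂)·(M₃·M₄)): 12×8 by 8×12 → 12×12, cost 12·8·12 = 1152; cumulative 2976
(((M₁·M₂)·(M₃·M₄))·M₅): 12×12 by 12×16 → 12×16, cost 12·12·16 = 2304; cumulative 5280
Total: 5280 scalar multiplications.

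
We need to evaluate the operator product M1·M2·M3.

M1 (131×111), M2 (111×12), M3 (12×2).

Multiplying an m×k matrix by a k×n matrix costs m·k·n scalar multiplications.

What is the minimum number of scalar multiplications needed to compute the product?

31746

Order (M1·(M2·M3)): (M2·M3): 111×12 by 12×2 → 111×2, cost 111·12·2 = 2664; (M1·(M2·M3)): 131×111 by 111×2 → 131×2, cost 131·111·2 = 29082; cumulative 31746. Total 31746.
Order ((M1·M2)·M3): (M1·M2): 131×111 by 111×12 → 131×12, cost 131·111·12 = 174492; ((M1·M2)·M3): 131×12 by 12×2 → 131×2, cost 131·12·2 = 3144; cumulative 177636. Total 177636.
Minimum: 31746.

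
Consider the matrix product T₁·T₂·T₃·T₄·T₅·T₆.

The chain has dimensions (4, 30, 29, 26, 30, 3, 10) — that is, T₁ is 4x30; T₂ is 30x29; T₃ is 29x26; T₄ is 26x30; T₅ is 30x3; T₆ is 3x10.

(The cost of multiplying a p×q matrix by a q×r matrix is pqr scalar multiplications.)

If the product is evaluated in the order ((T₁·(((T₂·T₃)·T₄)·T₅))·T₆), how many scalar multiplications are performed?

49200

(T₂·T₃): 30×29 by 29×26 → 30×26, cost 30·29·26 = 22620
((T₂·T₃)·T₄): 30×26 by 26×30 → 30×30, cost 30·26·30 = 23400; cumulative 46020
(((T₂·T₃)·T₄)·T₅): 30×30 by 30×3 → 30×3, cost 30·30·3 = 2700; cumulative 48720
(T₁·(((T₂·T₃)·T₄)·T₅)): 4×30 by 30×3 → 4×3, cost 4·30·3 = 360; cumulative 49080
((T₁·(((T₂·T₃)·T₄)·T₅))·T₆): 4×3 by 3×10 → 4×10, cost 4·3·10 = 120; cumulative 49200
Total: 49200 scalar multiplications.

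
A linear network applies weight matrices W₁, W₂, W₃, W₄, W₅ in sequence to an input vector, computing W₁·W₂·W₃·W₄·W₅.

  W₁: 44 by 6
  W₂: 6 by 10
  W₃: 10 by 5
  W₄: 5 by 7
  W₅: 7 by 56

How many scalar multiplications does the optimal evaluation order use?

Adjacent pairs: W₁W₂ = 44·6·10 = 2640; W₂W₃ = 6·10·5 = 300; W₃W₄ = 10·5·7 = 350; W₄W₅ = 5·7·56 = 1960.
Length 3: W₁..W₃: k=1: 0+300+44·6·5=1620; k=2: 2640+0+44·10·5=4840 → min 1620 | W₂..W₄: k=2: 0+350+6·10·7=770; k=3: 300+0+6·5·7=510 → min 510 | W₃..W₅: k=3: 0+1960+10·5·56=4760; k=4: 350+0+10·7·56=4270 → min 4270.
Length 4: W₁..W₄: k=1: 0+510+44·6·7=2358; k=2: 2640+350+44·10·7=6070; k=3: 1620+0+44·5·7=3160 → min 2358 | W₂..W₅: k=2: 0+4270+6·10·56=7630; k=3: 300+1960+6·5·56=3940; k=4: 510+0+6·7·56=2862 → min 2862.
Length 5: W₁..W₅: k=1: 0+2862+44·6·56=17646; k=2: 2640+4270+44·10·56=31550; k=3: 1620+1960+44·5·56=15900; k=4: 2358+0+44·7·56=19606 → min 15900.
Optimal order: ((W₁·(W₂·W₃))·(W₄·W₅)) with cost 15900.

15900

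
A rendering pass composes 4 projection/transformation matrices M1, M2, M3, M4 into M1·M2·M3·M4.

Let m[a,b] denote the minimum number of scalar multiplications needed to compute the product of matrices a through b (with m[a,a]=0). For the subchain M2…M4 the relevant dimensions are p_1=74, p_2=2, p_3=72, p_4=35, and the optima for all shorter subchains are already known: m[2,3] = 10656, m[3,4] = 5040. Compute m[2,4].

10220

m[2,4] = min over k∈[2,3] of m[2,k]+m[k+1,4]+p_{1}·p_k·p_{4}.
k=2: 0 + 5040 + 74·2·35 = 10220; k=3: 10656 + 0 + 74·72·35 = 197136.
Minimum: 10220 at k=2.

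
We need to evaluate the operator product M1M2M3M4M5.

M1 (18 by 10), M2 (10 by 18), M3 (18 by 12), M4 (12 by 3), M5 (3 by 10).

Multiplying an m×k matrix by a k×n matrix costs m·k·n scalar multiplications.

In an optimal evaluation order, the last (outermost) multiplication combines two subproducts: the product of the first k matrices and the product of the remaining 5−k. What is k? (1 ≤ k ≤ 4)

Adjacent pairs: M1M2 = 18·10·18 = 3240; M2M3 = 10·18·12 = 2160; M3M4 = 18·12·3 = 648; M4M5 = 12·3·10 = 360.
Length 3: M1..M3: k=1: 0+2160+18·10·12=4320; k=2: 3240+0+18·18·12=7128 → min 4320 | M2..M4: k=2: 0+648+10·18·3=1188; k=3: 2160+0+10·12·3=2520 → min 1188 | M3..M5: k=3: 0+360+18·12·10=2520; k=4: 648+0+18·3·10=1188 → min 1188.
Length 4: M1..M4: k=1: 0+1188+18·10·3=1728; k=2: 3240+648+18·18·3=4860; k=3: 4320+0+18·12·3=4968 → min 1728 | M2..M5: k=2: 0+1188+10·18·10=2988; k=3: 2160+360+10·12·10=3720; k=4: 1188+0+10·3·10=1488 → min 1488.
Top-level splits: k=1: (M1..M1)·(M2..M5) → 0+1488+18·10·10 = 3288; k=2: (M1..M2)·(M3..M5) → 3240+1188+18·18·10 = 7668; k=3: (M1..M3)·(M4..M5) → 4320+360+18·12·10 = 6840; k=4: (M1..M4)·(M5..M5) → 1728+0+18·3·10 = 2268.
Best split is after M4, i.e. k = 4.

4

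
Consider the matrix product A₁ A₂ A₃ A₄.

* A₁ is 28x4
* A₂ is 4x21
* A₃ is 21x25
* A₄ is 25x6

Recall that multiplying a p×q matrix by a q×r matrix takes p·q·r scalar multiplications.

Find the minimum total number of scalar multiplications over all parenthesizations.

Adjacent pairs: A₁A₂ = 28·4·21 = 2352; A₂A₃ = 4·21·25 = 2100; A₃A₄ = 21·25·6 = 3150.
Length 3: A₁..A₃: k=1: 0+2100+28·4·25=4900; k=2: 2352+0+28·21·25=17052 → min 4900 | A₂..A₄: k=2: 0+3150+4·21·6=3654; k=3: 2100+0+4·25·6=2700 → min 2700.
Length 4: A₁..A₄: k=1: 0+2700+28·4·6=3372; k=2: 2352+3150+28·21·6=9030; k=3: 4900+0+28·25·6=9100 → min 3372.
Optimal order: (A₁ ((A₂ A₃) A₄)) with cost 3372.

3372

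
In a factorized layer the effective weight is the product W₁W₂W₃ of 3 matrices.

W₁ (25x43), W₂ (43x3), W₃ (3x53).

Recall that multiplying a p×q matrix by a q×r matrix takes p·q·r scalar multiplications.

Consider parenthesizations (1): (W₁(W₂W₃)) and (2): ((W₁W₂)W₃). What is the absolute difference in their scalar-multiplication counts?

Order (1) = (W₁(W₂W₃)): (W₂W₃): 43×3 by 3×53 → 43×53, cost 43·3·53 = 6837; (W₁(W₂W₃)): 25×43 by 43×53 → 25×53, cost 25·43·53 = 56975; cumulative 63812. Total 63812.
Order (2) = ((W₁W₂)W₃): (W₁W₂): 25×43 by 43×3 → 25×3, cost 25·43·3 = 3225; ((W₁W₂)W₃): 25×3 by 3×53 → 25×53, cost 25·3·53 = 3975; cumulative 7200. Total 7200.
Difference: |63812 − 7200| = 56612.

56612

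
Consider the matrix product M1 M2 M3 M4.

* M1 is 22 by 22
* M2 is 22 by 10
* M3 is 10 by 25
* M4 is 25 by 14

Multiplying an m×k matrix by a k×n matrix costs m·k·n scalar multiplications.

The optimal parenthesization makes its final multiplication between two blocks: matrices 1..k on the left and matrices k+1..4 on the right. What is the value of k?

2

Adjacent pairs: M1M2 = 22·22·10 = 4840; M2M3 = 22·10·25 = 5500; M3M4 = 10·25·14 = 3500.
Length 3: M1..M3: k=1: 0+5500+22·22·25=17600; k=2: 4840+0+22·10·25=10340 → min 10340 | M2..M4: k=2: 0+3500+22·10·14=6580; k=3: 5500+0+22·25·14=13200 → min 6580.
Top-level splits: k=1: (M1..M1)·(M2..M4) → 0+6580+22·22·14 = 13356; k=2: (M1..M2)·(M3..M4) → 4840+3500+22·10·14 = 11420; k=3: (M1..M3)·(M4..M4) → 10340+0+22·25·14 = 18040.
Best split is after M2, i.e. k = 2.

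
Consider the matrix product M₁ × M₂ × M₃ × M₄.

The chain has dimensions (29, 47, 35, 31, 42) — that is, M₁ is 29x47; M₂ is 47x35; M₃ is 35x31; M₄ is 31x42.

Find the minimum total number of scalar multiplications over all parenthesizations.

Adjacent pairs: M₁M₂ = 29·47·35 = 47705; M₂M₃ = 47·35·31 = 50995; M₃M₄ = 35·31·42 = 45570.
Length 3: M₁..M₃: k=1: 0+50995+29·47·31=93248; k=2: 47705+0+29·35·31=79170 → min 79170 | M₂..M₄: k=2: 0+45570+47·35·42=114660; k=3: 50995+0+47·31·42=112189 → min 112189.
Length 4: M₁..M₄: k=1: 0+112189+29·47·42=169435; k=2: 47705+45570+29·35·42=135905; k=3: 79170+0+29·31·42=116928 → min 116928.
Optimal order: (((M₁ × M₂) × M₃) × M₄) with cost 116928.

116928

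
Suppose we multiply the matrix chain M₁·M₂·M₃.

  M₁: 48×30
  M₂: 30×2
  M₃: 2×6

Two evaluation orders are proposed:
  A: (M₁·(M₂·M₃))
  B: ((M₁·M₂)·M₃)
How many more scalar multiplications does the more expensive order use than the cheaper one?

5544

Order A = (M₁·(M₂·M₃)): (M₂·M₃): 30×2 by 2×6 → 30×6, cost 30·2·6 = 360; (M₁·(M₂·M₃)): 48×30 by 30×6 → 48×6, cost 48·30·6 = 8640; cumulative 9000. Total 9000.
Order B = ((M₁·M₂)·M₃): (M₁·M₂): 48×30 by 30×2 → 48×2, cost 48·30·2 = 2880; ((M₁·M₂)·M₃): 48×2 by 2×6 → 48×6, cost 48·2·6 = 576; cumulative 3456. Total 3456.
Difference: |9000 − 3456| = 5544.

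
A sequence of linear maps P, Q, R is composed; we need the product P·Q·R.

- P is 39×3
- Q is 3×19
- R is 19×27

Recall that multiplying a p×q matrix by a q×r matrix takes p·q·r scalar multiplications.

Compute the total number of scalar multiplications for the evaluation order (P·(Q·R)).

4698

(Q·R): 3×19 by 19×27 → 3×27, cost 3·19·27 = 1539
(P·(Q·R)): 39×3 by 3×27 → 39×27, cost 39·3·27 = 3159; cumulative 4698
Total: 4698 scalar multiplications.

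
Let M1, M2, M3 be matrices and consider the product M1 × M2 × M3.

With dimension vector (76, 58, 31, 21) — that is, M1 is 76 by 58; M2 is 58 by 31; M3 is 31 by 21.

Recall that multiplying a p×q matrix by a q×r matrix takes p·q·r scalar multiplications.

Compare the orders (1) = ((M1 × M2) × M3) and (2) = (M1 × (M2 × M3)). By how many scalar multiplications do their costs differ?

55798

Order (1) = ((M1 × M2) × M3): (M1 × M2): 76×58 by 58×31 → 76×31, cost 76·58·31 = 136648; ((M1 × M2) × M3): 76×31 by 31×21 → 76×21, cost 76·31·21 = 49476; cumulative 186124. Total 186124.
Order (2) = (M1 × (M2 × M3)): (M2 × M3): 58×31 by 31×21 → 58×21, cost 58·31·21 = 37758; (M1 × (M2 × M3)): 76×58 by 58×21 → 76×21, cost 76·58·21 = 92568; cumulative 130326. Total 130326.
Difference: |186124 − 130326| = 55798.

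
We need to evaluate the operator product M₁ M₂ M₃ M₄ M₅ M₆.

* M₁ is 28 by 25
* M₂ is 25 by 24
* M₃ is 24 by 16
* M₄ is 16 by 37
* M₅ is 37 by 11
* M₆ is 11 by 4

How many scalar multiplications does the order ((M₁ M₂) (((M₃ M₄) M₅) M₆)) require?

44520

(M₁ M₂): 28×25 by 25×24 → 28×24, cost 28·25·24 = 16800
(M₃ M₄): 24×16 by 16×37 → 24×37, cost 24·16·37 = 14208
((M₃ M₄) M₅): 24×37 by 37×11 → 24×11, cost 24·37·11 = 9768; cumulative 23976
(((M₃ M₄) M₅) M₆): 24×11 by 11×4 → 24×4, cost 24·11·4 = 1056; cumulative 25032
((M₁ M₂) (((M₃ M₄) M₅) M₆)): 28×24 by 24×4 → 28×4, cost 28·24·4 = 2688; cumulative 44520
Total: 44520 scalar multiplications.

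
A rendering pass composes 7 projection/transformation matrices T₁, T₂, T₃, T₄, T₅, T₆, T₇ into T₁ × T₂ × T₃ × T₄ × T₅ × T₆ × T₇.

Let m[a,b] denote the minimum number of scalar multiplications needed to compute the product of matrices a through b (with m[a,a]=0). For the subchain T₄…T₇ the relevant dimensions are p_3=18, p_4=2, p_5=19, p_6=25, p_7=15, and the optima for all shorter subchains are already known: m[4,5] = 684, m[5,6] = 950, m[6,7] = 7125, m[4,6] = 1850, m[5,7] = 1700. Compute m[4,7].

2240

m[4,7] = min over k∈[4,6] of m[4,k]+m[k+1,7]+p_{3}·p_k·p_{7}.
k=4: 0 + 1700 + 18·2·15 = 2240; k=5: 684 + 7125 + 18·19·15 = 12939; k=6: 1850 + 0 + 18·25·15 = 8600.
Minimum: 2240 at k=4.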